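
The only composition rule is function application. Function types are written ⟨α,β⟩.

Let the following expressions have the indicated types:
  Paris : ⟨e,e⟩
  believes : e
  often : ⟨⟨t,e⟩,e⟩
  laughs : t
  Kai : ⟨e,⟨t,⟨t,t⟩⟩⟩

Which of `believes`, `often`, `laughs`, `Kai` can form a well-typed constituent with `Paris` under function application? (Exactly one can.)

believes — combines: Paris : ⟨e,e⟩ takes believes : e as argument, giving e.
often : ⟨⟨t,e⟩,e⟩ — does not combine with Paris.
laughs : t — does not combine with Paris.
Kai : ⟨e,⟨t,⟨t,t⟩⟩⟩ — does not combine with Paris.

believes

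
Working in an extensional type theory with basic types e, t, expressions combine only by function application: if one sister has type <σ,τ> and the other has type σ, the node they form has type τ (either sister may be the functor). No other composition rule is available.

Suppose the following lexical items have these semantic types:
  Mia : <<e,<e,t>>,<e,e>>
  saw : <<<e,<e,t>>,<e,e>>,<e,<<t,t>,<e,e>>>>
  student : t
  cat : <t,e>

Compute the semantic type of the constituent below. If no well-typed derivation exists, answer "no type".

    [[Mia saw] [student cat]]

[Mia saw]: <<<e,<e,t>>,<e,e>>,<e,<<t,t>,<e,e>>>> applied to <<e,<e,t>>,<e,e>> yields <e,<<t,t>,<e,e>>>.
[student cat]: <t,e> applied to t yields e.
[[Mia saw] [student cat]]: <e,<<t,t>,<e,e>>> applied to e yields <<t,t>,<e,e>>.

<<t,t>,<e,e>>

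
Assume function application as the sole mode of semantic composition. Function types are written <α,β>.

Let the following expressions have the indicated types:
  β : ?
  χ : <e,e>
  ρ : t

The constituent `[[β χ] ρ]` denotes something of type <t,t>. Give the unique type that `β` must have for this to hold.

<<e,e>,<t,<t,t>>>

[[β χ] ρ] is required to be <t,t>. ρ : t cannot yield <t,t> as functor, so [β χ] : <t,<t,t>>.
[β χ] is required to be <t,<t,t>>. χ : <e,e> cannot yield <t,<t,t>> as functor, so β : <<e,e>,<t,<t,t>>>.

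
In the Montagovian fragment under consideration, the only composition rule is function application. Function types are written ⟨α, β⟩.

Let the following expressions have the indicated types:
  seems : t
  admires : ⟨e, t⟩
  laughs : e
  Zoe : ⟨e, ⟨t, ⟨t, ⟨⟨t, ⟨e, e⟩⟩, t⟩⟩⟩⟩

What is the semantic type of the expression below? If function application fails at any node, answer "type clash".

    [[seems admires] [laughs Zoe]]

type clash

[seems admires]: t and ⟨e, t⟩ cannot combine by function application — type clash.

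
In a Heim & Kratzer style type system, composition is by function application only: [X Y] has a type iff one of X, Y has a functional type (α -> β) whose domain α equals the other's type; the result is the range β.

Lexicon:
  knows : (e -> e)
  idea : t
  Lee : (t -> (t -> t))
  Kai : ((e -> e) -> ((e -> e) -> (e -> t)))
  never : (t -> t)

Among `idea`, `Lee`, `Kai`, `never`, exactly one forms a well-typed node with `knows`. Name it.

Kai

idea : t — knows needs e; idea needs nothing (atomic); neither fits.
Lee : (t -> (t -> t)) — knows needs e; Lee needs t; neither fits.
Kai — combines: Kai : ((e -> e) -> ((e -> e) -> (e -> t))) takes knows : (e -> e) as argument, giving ((e -> e) -> (e -> t)).
never : (t -> t) — knows needs e; never needs t; neither fits.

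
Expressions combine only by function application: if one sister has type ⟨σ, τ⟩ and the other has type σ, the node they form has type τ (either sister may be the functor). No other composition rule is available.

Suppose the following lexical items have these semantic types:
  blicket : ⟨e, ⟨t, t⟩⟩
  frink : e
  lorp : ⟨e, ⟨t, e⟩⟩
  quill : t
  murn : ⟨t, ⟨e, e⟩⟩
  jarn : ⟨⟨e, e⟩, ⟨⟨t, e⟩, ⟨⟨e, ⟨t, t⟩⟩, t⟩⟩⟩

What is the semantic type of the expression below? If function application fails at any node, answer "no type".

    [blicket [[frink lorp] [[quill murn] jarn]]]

t

[frink lorp] — lorp of type ⟨e, ⟨t, e⟩⟩ combines with frink of type e: type ⟨t, e⟩.
[quill murn] — murn of type ⟨t, ⟨e, e⟩⟩ combines with quill of type t: type ⟨e, e⟩.
[[quill murn] jarn] — jarn of type ⟨⟨e, e⟩, ⟨⟨t, e⟩, ⟨⟨e, ⟨t, t⟩⟩, t⟩⟩⟩ combines with [quill murn] of type ⟨e, e⟩: type ⟨⟨t, e⟩, ⟨⟨e, ⟨t, t⟩⟩, t⟩⟩.
[[frink lorp] [[quill murn] jarn]] — [[quill murn] jarn] of type ⟨⟨t, e⟩, ⟨⟨e, ⟨t, t⟩⟩, t⟩⟩ combines with [frink lorp] of type ⟨t, e⟩: type ⟨⟨e, ⟨t, t⟩⟩, t⟩.
[blicket [[frink lorp] [[quill murn] jarn]]] — [[frink lorp] [[quill murn] jarn]] of type ⟨⟨e, ⟨t, t⟩⟩, t⟩ combines with blicket of type ⟨e, ⟨t, t⟩⟩: type t.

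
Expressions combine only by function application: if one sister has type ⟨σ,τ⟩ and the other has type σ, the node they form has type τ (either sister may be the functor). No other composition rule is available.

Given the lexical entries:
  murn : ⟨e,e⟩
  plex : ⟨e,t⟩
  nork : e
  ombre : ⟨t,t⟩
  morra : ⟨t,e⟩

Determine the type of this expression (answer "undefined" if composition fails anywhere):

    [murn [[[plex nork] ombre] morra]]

[plex nork]: plex is ⟨e,t⟩, nork is e; result t.
[[plex nork] ombre]: ombre is ⟨t,t⟩, [plex nork] is t; result t.
[[[plex nork] ombre] morra]: morra is ⟨t,e⟩, [[plex nork] ombre] is t; result e.
[murn [[[plex nork] ombre] morra]]: murn is ⟨e,e⟩, [[[plex nork] ombre] morra] is e; result e.

e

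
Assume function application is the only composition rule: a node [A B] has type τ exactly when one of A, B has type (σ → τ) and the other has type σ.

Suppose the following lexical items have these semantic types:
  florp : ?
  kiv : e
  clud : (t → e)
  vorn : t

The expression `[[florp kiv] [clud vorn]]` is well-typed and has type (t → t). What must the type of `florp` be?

[[florp kiv] [clud vorn]] is required to be (t → t). [clud vorn] : e cannot yield (t → t) as functor, so [florp kiv] : (e → (t → t)).
[florp kiv] is required to be (e → (t → t)). kiv : e cannot yield (e → (t → t)) as functor, so florp : (e → (e → (t → t))).

(e → (e → (t → t)))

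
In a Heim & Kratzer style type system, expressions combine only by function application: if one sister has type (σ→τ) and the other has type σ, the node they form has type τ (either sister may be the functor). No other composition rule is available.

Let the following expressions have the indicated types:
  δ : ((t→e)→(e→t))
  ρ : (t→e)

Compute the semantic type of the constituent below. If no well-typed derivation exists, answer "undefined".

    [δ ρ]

[δ ρ] — δ of type ((t→e)→(e→t)) combines with ρ of type (t→e): type (e→t).

(e→t)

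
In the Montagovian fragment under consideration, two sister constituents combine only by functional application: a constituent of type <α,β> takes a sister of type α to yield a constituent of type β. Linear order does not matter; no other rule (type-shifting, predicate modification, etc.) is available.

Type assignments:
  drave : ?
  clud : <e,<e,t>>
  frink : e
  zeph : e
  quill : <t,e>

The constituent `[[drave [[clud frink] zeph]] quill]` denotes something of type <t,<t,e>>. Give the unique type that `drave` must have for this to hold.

At [[drave [[clud frink] zeph]] quill] (required: <t,<t,e>>): quill is <t,e>, which is not a function with range <t,<t,e>>; hence [drave [[clud frink] zeph]] is the functor — type <<t,e>,<t,<t,e>>>.
At [drave [[clud frink] zeph]] (required: <<t,e>,<t,<t,e>>>): [[clud frink] zeph] is t, which is not a function with range <<t,e>,<t,<t,e>>>; hence drave is the functor — type <t,<<t,e>,<t,<t,e>>>>.

<t,<<t,e>,<t,<t,e>>>>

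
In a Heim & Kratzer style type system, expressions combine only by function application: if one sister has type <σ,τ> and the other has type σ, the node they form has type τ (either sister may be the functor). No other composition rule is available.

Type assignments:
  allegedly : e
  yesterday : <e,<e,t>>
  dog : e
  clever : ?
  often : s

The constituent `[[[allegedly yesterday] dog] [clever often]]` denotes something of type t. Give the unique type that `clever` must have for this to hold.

<s,<t,t>>

For [[[allegedly yesterday] dog] [clever often]] to have type t with [[allegedly yesterday] dog] of type t, [clever often] must be the function: [clever often] : <t,t>.
For [clever often] to have type <t,t> with often of type s, clever must be the function: clever : <s,<t,t>>.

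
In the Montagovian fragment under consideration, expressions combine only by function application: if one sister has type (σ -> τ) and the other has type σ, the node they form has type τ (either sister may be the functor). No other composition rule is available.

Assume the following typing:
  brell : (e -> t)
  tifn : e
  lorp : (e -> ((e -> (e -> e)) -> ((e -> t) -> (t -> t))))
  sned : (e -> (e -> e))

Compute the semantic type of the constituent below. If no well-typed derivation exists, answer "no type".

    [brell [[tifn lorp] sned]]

[tifn lorp] — lorp of type (e -> ((e -> (e -> e)) -> ((e -> t) -> (t -> t)))) combines with tifn of type e: type ((e -> (e -> e)) -> ((e -> t) -> (t -> t))).
[[tifn lorp] sned] — [tifn lorp] of type ((e -> (e -> e)) -> ((e -> t) -> (t -> t))) combines with sned of type (e -> (e -> e)): type ((e -> t) -> (t -> t)).
[brell [[tifn lorp] sned]] — [[tifn lorp] sned] of type ((e -> t) -> (t -> t)) combines with brell of type (e -> t): type (t -> t).

(t -> t)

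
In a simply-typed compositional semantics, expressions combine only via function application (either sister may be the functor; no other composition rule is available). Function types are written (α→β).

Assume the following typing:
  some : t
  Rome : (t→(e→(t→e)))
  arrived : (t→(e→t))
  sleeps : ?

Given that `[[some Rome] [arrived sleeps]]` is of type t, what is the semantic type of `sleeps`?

((t→(e→t))→((e→(t→e))→t))

[[some Rome] [arrived sleeps]] is required to be t. [some Rome] : (e→(t→e)) cannot yield t as functor, so [arrived sleeps] : ((e→(t→e))→t).
[arrived sleeps] is required to be ((e→(t→e))→t). arrived : (t→(e→t)) cannot yield ((e→(t→e))→t) as functor, so sleeps : ((t→(e→t))→((e→(t→e))→t)).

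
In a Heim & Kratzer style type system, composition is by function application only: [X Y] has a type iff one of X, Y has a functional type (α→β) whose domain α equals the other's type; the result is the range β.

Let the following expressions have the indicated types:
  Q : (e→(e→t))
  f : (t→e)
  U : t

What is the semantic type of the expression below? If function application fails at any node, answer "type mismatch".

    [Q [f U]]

(e→t)

[f U]: (t→e) applied to t yields e.
[Q [f U]]: (e→(e→t)) applied to e yields (e→t).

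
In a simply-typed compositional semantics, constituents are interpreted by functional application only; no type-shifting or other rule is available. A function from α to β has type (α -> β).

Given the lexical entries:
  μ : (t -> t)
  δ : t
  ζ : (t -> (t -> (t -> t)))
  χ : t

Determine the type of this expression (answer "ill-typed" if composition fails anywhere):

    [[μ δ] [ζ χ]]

[μ δ] — μ of type (t -> t) combines with δ of type t: type t.
[ζ χ] — ζ of type (t -> (t -> (t -> t))) combines with χ of type t: type (t -> (t -> t)).
[[μ δ] [ζ χ]] — [ζ χ] of type (t -> (t -> t)) combines with [μ δ] of type t: type (t -> t).

(t -> t)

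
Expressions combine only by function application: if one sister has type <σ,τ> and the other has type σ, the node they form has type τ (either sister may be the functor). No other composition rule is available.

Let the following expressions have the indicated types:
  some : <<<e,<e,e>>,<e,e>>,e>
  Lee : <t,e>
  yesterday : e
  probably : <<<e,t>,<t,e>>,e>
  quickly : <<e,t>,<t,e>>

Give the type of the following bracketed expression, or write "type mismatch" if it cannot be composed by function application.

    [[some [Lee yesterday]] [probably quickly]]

At [Lee yesterday]: neither <t,e> nor e can take the other as argument; the node is ill-typed.

type mismatch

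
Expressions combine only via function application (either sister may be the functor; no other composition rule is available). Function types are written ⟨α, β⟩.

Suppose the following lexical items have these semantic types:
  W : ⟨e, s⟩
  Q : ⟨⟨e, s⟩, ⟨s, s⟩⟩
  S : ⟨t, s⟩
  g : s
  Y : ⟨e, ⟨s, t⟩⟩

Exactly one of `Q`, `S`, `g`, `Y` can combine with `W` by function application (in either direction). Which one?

Q — combines: Q : ⟨⟨e, s⟩, ⟨s, s⟩⟩ takes W : ⟨e, s⟩ as argument, giving ⟨s, s⟩.
S : ⟨t, s⟩ — neither side's domain matches the other.
g : s — neither side's domain matches the other.
Y : ⟨e, ⟨s, t⟩⟩ — neither side's domain matches the other.

Q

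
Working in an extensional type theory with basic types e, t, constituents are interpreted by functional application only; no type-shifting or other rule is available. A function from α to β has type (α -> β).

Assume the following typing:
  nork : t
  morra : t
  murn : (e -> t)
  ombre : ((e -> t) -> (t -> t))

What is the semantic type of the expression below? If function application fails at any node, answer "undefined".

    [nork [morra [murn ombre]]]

[murn ombre]: functor ombre : ((e -> t) -> (t -> t)), argument murn : (e -> t); result (t -> t).
[morra [murn ombre]]: functor [murn ombre] : (t -> t), argument morra : t; result t.
[nork [morra [murn ombre]]]: t and t cannot combine by function application — type clash.

undefined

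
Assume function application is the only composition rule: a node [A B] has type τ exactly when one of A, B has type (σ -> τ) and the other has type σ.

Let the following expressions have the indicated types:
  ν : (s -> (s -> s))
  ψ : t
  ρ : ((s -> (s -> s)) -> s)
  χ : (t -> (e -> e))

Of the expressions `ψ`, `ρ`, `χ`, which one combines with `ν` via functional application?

ψ : t — no; ν wants s, and ψ wants nothing (atomic).
ρ — combines: ρ : ((s -> (s -> s)) -> s) takes ν : (s -> (s -> s)) as argument, giving s.
χ : (t -> (e -> e)) — no; ν wants s, and χ wants t.

ρ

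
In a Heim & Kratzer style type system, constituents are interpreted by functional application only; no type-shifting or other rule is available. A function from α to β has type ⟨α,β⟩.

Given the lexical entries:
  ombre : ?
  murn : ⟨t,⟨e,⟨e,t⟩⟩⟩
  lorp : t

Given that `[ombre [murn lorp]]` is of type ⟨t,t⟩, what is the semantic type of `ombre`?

At [ombre [murn lorp]] (required: ⟨t,t⟩): [murn lorp] is ⟨e,⟨e,t⟩⟩, which is not a function with range ⟨t,t⟩; hence ombre is the functor — type ⟨⟨e,⟨e,t⟩⟩,⟨t,t⟩⟩.

⟨⟨e,⟨e,t⟩⟩,⟨t,t⟩⟩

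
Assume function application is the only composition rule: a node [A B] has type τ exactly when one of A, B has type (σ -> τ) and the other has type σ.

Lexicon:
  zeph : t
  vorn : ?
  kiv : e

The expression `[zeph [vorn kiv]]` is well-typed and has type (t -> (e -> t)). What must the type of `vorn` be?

(e -> (t -> (t -> (e -> t))))

[zeph [vorn kiv]] must have type (t -> (e -> t)). The sister zeph has type t; that is not a function onto (t -> (e -> t)), so [vorn kiv] must be the functor, of type (t -> (t -> (e -> t))).
[vorn kiv] must have type (t -> (t -> (e -> t))). The sister kiv has type e; that is not a function onto (t -> (t -> (e -> t))), so vorn must be the functor, of type (e -> (t -> (t -> (e -> t)))).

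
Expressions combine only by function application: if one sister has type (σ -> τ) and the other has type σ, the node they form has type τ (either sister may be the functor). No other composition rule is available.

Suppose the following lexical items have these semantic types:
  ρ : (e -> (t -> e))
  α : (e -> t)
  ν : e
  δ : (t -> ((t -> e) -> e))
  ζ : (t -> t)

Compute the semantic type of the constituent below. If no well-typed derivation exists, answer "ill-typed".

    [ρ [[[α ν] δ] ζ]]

ill-typed

[α ν]: α is (e -> t), ν is e; result t.
[[α ν] δ]: δ is (t -> ((t -> e) -> e)), [α ν] is t; result ((t -> e) -> e).
At [[[α ν] δ] ζ]: neither ((t -> e) -> e) nor (t -> t) can take the other as argument; the node is ill-typed.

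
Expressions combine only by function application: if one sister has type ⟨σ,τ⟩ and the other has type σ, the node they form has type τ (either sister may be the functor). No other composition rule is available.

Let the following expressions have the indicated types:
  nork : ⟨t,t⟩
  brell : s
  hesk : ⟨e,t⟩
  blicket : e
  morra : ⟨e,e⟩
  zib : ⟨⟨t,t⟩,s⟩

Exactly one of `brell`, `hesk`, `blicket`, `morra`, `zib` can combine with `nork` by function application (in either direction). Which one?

zib

brell : s — nork needs t; brell needs nothing (atomic); neither fits.
hesk : ⟨e,t⟩ — nork needs t; hesk needs e; neither fits.
blicket : e — nork needs t; blicket needs nothing (atomic); neither fits.
morra : ⟨e,e⟩ — nork needs t; morra needs e; neither fits.
zib — combines: zib : ⟨⟨t,t⟩,s⟩ takes nork : ⟨t,t⟩ as argument, giving s.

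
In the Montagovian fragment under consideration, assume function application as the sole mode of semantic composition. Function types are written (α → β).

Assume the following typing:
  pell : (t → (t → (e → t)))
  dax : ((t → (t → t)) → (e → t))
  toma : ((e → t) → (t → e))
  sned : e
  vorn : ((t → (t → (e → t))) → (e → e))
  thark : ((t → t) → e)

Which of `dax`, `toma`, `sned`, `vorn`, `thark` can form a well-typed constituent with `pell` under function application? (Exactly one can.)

dax : ((t → (t → t)) → (e → t)) — neither side's domain matches the other.
toma : ((e → t) → (t → e)) — neither side's domain matches the other.
sned : e — neither side's domain matches the other.
vorn — combines: vorn : ((t → (t → (e → t))) → (e → e)) takes pell : (t → (t → (e → t))) as argument, giving (e → e).
thark : ((t → t) → e) — neither side's domain matches the other.

vorn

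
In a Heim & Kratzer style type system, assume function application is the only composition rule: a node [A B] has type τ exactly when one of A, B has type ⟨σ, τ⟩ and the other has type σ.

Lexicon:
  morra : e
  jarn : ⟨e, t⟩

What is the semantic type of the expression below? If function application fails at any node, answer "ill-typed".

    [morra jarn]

At [morra jarn], jarn : ⟨e, t⟩ takes morra : e, giving t.

t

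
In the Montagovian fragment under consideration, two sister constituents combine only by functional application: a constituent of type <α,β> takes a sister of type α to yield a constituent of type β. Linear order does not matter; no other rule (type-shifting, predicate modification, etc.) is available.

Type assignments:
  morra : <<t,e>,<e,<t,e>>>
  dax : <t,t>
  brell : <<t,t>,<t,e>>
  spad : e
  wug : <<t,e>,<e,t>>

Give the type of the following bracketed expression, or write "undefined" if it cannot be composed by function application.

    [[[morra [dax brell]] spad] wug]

<e,t>

At [dax brell], brell : <<t,t>,<t,e>> takes dax : <t,t>, giving <t,e>.
At [morra [dax brell]], morra : <<t,e>,<e,<t,e>>> takes [dax brell] : <t,e>, giving <e,<t,e>>.
At [[morra [dax brell]] spad], [morra [dax brell]] : <e,<t,e>> takes spad : e, giving <t,e>.
At [[[morra [dax brell]] spad] wug], wug : <<t,e>,<e,t>> takes [[morra [dax brell]] spad] : <t,e>, giving <e,t>.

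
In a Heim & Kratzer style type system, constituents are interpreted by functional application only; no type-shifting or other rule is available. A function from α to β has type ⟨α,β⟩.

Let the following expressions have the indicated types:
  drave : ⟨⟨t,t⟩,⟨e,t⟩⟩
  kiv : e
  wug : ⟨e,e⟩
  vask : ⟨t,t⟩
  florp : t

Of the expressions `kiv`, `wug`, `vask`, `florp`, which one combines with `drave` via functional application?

kiv : e — neither side's domain matches the other.
wug : ⟨e,e⟩ — neither side's domain matches the other.
vask — combines: drave : ⟨⟨t,t⟩,⟨e,t⟩⟩ takes vask : ⟨t,t⟩ as argument, giving ⟨e,t⟩.
florp : t — neither side's domain matches the other.

vask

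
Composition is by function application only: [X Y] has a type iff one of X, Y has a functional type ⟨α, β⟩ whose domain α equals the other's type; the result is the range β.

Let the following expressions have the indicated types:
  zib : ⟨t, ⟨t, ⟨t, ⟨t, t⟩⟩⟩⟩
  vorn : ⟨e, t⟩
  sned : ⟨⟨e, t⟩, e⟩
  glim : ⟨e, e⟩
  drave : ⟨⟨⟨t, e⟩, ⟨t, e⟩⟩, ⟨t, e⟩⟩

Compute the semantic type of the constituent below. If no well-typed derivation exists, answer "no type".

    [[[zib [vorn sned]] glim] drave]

[vorn sned]: functor sned : ⟨⟨e, t⟩, e⟩, argument vorn : ⟨e, t⟩; result e.
[zib [vorn sned]]: ⟨t, ⟨t, ⟨t, ⟨t, t⟩⟩⟩⟩ with e — neither is a function whose domain matches the other; composition fails here.

no type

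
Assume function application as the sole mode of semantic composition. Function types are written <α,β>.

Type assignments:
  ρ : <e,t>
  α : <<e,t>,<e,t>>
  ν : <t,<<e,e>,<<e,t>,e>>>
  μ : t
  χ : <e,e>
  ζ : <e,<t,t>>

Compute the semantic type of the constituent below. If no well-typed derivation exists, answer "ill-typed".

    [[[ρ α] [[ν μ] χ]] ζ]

At [ρ α], α : <<e,t>,<e,t>> takes ρ : <e,t>, giving <e,t>.
At [ν μ], ν : <t,<<e,e>,<<e,t>,e>>> takes μ : t, giving <<e,e>,<<e,t>,e>>.
At [[ν μ] χ], [ν μ] : <<e,e>,<<e,t>,e>> takes χ : <e,e>, giving <<e,t>,e>.
At [[ρ α] [[ν μ] χ]], [[ν μ] χ] : <<e,t>,e> takes [ρ α] : <e,t>, giving e.
At [[[ρ α] [[ν μ] χ]] ζ], ζ : <e,<t,t>> takes [[ρ α] [[ν μ] χ]] : e, giving <t,t>.

<t,t>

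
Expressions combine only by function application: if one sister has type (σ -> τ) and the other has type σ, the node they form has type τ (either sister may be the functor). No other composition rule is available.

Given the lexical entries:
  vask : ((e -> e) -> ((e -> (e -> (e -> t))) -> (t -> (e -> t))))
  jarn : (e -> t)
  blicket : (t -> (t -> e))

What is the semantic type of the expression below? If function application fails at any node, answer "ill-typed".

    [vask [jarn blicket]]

ill-typed

[jarn blicket]: (e -> t) with (t -> (t -> e)) — neither is a function whose domain matches the other; composition fails here.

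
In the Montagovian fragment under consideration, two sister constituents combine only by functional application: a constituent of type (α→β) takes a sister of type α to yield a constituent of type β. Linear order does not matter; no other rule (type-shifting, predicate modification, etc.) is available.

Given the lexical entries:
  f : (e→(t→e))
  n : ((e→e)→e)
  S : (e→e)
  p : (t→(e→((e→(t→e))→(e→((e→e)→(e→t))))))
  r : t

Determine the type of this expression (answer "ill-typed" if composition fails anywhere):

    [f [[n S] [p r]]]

[n S] — n of type ((e→e)→e) combines with S of type (e→e): type e.
[p r] — p of type (t→(e→((e→(t→e))→(e→((e→e)→(e→t)))))) combines with r of type t: type (e→((e→(t→e))→(e→((e→e)→(e→t))))).
[[n S] [p r]] — [p r] of type (e→((e→(t→e))→(e→((e→e)→(e→t))))) combines with [n S] of type e: type ((e→(t→e))→(e→((e→e)→(e→t)))).
[f [[n S] [p r]]] — [[n S] [p r]] of type ((e→(t→e))→(e→((e→e)→(e→t)))) combines with f of type (e→(t→e)): type (e→((e→e)→(e→t))).

(e→((e→e)→(e→t)))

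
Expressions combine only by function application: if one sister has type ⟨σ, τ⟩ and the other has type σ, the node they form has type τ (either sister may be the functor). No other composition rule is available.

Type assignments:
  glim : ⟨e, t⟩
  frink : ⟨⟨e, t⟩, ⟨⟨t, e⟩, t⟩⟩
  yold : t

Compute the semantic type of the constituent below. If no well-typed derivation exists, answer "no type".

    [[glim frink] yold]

no type

[glim frink]: ⟨⟨e, t⟩, ⟨⟨t, e⟩, t⟩⟩ applied to ⟨e, t⟩ yields ⟨⟨t, e⟩, t⟩.
[[glim frink] yold]: ⟨⟨t, e⟩, t⟩ and t cannot combine by function application — type clash.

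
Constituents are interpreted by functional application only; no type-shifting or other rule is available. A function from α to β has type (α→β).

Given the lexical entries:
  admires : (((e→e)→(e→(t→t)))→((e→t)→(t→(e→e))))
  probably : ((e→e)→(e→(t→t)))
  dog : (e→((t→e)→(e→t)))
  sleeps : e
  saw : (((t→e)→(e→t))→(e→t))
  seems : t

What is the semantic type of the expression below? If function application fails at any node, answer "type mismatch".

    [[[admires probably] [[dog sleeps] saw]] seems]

[admires probably] — admires of type (((e→e)→(e→(t→t)))→((e→t)→(t→(e→e)))) combines with probably of type ((e→e)→(e→(t→t))): type ((e→t)→(t→(e→e))).
[dog sleeps] — dog of type (e→((t→e)→(e→t))) combines with sleeps of type e: type ((t→e)→(e→t)).
[[dog sleeps] saw] — saw of type (((t→e)→(e→t))→(e→t)) combines with [dog sleeps] of type ((t→e)→(e→t)): type (e→t).
[[admires probably] [[dog sleeps] saw]] — [admires probably] of type ((e→t)→(t→(e→e))) combines with [[dog sleeps] saw] of type (e→t): type (t→(e→e)).
[[[admires probably] [[dog sleeps] saw]] seems] — [[admires probably] [[dog sleeps] saw]] of type (t→(e→e)) combines with seems of type t: type (e→e).

(e→e)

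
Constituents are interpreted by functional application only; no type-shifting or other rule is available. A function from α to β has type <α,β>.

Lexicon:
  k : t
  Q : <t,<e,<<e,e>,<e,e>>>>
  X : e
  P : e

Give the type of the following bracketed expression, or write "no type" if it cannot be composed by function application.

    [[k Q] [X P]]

no type

[k Q]: Q is <t,<e,<<e,e>,<e,e>>>>, k is t; result <e,<<e,e>,<e,e>>>.
At [X P]: neither e nor e can take the other as argument; the node is ill-typed.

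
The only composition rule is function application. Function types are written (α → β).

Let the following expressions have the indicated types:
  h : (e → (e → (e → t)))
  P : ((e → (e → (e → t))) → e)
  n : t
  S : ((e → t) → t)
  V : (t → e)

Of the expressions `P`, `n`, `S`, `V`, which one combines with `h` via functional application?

P — combines: P : ((e → (e → (e → t))) → e) takes h : (e → (e → (e → t))) as argument, giving e.
n : t — does not combine with h.
S : ((e → t) → t) — does not combine with h.
V : (t → e) — does not combine with h.

P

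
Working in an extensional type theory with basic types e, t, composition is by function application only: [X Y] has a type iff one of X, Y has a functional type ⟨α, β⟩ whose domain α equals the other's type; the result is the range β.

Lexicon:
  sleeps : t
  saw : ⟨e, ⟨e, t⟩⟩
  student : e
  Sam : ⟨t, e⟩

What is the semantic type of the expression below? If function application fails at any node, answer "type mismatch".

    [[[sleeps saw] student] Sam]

type mismatch

[sleeps saw]: t and ⟨e, ⟨e, t⟩⟩ cannot combine by function application — type clash.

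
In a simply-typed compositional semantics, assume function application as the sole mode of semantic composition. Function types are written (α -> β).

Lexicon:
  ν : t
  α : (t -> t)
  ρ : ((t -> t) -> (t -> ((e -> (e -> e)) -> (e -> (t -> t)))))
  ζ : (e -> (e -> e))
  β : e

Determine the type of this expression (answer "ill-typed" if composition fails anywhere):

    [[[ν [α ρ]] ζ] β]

[α ρ]: ((t -> t) -> (t -> ((e -> (e -> e)) -> (e -> (t -> t))))) applied to (t -> t) yields (t -> ((e -> (e -> e)) -> (e -> (t -> t)))).
[ν [α ρ]]: (t -> ((e -> (e -> e)) -> (e -> (t -> t)))) applied to t yields ((e -> (e -> e)) -> (e -> (t -> t))).
[[ν [α ρ]] ζ]: ((e -> (e -> e)) -> (e -> (t -> t))) applied to (e -> (e -> e)) yields (e -> (t -> t)).
[[[ν [α ρ]] ζ] β]: (e -> (t -> t)) applied to e yields (t -> t).

(t -> t)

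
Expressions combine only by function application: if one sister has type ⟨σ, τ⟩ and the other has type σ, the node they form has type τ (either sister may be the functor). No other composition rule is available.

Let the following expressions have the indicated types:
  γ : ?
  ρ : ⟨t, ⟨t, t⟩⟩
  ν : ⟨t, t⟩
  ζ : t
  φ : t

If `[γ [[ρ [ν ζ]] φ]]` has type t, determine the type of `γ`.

[γ [[ρ [ν ζ]] φ]] is required to be t. [[ρ [ν ζ]] φ] : t cannot yield t as functor, so γ : ⟨t, t⟩.

⟨t, t⟩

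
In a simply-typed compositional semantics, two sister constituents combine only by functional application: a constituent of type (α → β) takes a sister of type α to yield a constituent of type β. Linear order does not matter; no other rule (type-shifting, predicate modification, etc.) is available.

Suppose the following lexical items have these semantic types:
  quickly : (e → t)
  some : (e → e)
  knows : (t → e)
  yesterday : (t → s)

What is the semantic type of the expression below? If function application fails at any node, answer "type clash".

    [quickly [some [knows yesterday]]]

[knows yesterday]: (t → e) and (t → s) cannot combine by function application — type clash.

type clash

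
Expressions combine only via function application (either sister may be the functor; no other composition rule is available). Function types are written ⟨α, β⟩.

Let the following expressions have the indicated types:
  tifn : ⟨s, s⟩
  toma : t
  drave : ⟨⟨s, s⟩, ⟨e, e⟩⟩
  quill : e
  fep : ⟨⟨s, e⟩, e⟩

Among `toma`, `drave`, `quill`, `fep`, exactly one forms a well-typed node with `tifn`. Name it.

drave

toma : t — tifn needs s; toma needs nothing (atomic); neither fits.
drave — combines: drave : ⟨⟨s, s⟩, ⟨e, e⟩⟩ takes tifn : ⟨s, s⟩ as argument, giving ⟨e, e⟩.
quill : e — tifn needs s; quill needs nothing (atomic); neither fits.
fep : ⟨⟨s, e⟩, e⟩ — tifn needs s; fep needs ⟨s, e⟩; neither fits.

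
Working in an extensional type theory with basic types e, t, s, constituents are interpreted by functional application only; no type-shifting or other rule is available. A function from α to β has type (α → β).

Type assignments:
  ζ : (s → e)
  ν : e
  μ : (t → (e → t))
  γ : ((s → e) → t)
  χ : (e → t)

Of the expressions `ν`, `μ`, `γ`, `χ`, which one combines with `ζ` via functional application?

ν : e — does not combine with ζ.
μ : (t → (e → t)) — does not combine with ζ.
γ — combines: γ : ((s → e) → t) takes ζ : (s → e) as argument, giving t.
χ : (e → t) — does not combine with ζ.

γ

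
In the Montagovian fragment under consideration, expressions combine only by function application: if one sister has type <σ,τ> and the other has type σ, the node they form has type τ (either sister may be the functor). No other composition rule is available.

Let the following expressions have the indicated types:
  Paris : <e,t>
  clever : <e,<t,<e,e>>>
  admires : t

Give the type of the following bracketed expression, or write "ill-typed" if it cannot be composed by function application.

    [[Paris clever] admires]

[Paris clever]: <e,t> and <e,<t,<e,e>>> cannot combine by function application — type clash.

ill-typed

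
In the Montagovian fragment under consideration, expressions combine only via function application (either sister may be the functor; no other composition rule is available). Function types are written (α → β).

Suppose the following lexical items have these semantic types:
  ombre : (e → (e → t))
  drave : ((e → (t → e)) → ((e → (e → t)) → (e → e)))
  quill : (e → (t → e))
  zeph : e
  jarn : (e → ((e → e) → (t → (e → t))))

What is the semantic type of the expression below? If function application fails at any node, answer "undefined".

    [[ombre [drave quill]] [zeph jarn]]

At [drave quill], drave : ((e → (t → e)) → ((e → (e → t)) → (e → e))) takes quill : (e → (t → e)), giving ((e → (e → t)) → (e → e)).
At [ombre [drave quill]], [drave quill] : ((e → (e → t)) → (e → e)) takes ombre : (e → (e → t)), giving (e → e).
At [zeph jarn], jarn : (e → ((e → e) → (t → (e → t)))) takes zeph : e, giving ((e → e) → (t → (e → t))).
At [[ombre [drave quill]] [zeph jarn]], [zeph jarn] : ((e → e) → (t → (e → t))) takes [ombre [drave quill]] : (e → e), giving (t → (e → t)).

(t → (e → t))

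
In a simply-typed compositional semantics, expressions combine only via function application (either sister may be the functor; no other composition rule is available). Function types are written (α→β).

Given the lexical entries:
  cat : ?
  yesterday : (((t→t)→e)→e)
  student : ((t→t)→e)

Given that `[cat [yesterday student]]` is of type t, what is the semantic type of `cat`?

(e→t)

[cat [yesterday student]] must have type t. The sister [yesterday student] has type e; that is not a function onto t, so cat must be the functor, of type (e→t).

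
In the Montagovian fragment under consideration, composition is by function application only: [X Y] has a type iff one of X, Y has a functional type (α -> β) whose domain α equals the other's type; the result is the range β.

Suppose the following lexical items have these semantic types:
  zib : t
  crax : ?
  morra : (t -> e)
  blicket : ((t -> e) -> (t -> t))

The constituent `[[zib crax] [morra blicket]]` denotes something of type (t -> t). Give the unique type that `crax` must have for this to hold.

(t -> ((t -> t) -> (t -> t)))

At [[zib crax] [morra blicket]] (required: (t -> t)): [morra blicket] is (t -> t), which is not a function with range (t -> t); hence [zib crax] is the functor — type ((t -> t) -> (t -> t)).
At [zib crax] (required: ((t -> t) -> (t -> t))): zib is t, which is not a function with range ((t -> t) -> (t -> t)); hence crax is the functor — type (t -> ((t -> t) -> (t -> t))).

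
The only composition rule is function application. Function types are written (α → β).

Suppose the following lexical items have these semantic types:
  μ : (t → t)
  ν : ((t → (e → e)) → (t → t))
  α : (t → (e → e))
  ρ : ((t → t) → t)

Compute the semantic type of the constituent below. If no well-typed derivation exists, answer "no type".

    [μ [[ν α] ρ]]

t

[ν α]: functor ν : ((t → (e → e)) → (t → t)), argument α : (t → (e → e)); result (t → t).
[[ν α] ρ]: functor ρ : ((t → t) → t), argument [ν α] : (t → t); result t.
[μ [[ν α] ρ]]: functor μ : (t → t), argument [[ν α] ρ] : t; result t.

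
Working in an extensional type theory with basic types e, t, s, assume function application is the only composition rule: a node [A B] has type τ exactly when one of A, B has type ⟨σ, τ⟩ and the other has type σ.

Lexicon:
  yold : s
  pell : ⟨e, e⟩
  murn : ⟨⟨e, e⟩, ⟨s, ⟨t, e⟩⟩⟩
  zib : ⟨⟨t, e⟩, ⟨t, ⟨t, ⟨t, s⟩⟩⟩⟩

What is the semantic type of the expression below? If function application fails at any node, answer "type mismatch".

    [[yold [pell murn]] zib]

[pell murn] — murn of type ⟨⟨e, e⟩, ⟨s, ⟨t, e⟩⟩⟩ combines with pell of type ⟨e, e⟩: type ⟨s, ⟨t, e⟩⟩.
[yold [pell murn]] — [pell murn] of type ⟨s, ⟨t, e⟩⟩ combines with yold of type s: type ⟨t, e⟩.
[[yold [pell murn]] zib] — zib of type ⟨⟨t, e⟩, ⟨t, ⟨t, ⟨t, s⟩⟩⟩⟩ combines with [yold [pell murn]] of type ⟨t, e⟩: type ⟨t, ⟨t, ⟨t, s⟩⟩⟩.

⟨t, ⟨t, ⟨t, s⟩⟩⟩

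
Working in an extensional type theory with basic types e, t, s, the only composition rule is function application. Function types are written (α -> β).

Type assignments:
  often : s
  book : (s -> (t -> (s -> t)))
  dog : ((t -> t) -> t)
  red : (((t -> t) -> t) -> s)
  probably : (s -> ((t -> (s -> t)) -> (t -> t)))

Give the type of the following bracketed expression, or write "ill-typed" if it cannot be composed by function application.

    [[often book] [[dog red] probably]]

[often book]: functor book : (s -> (t -> (s -> t))), argument often : s; result (t -> (s -> t)).
[dog red]: functor red : (((t -> t) -> t) -> s), argument dog : ((t -> t) -> t); result s.
[[dog red] probably]: functor probably : (s -> ((t -> (s -> t)) -> (t -> t))), argument [dog red] : s; result ((t -> (s -> t)) -> (t -> t)).
[[often book] [[dog red] probably]]: functor [[dog red] probably] : ((t -> (s -> t)) -> (t -> t)), argument [often book] : (t -> (s -> t)); result (t -> t).

(t -> t)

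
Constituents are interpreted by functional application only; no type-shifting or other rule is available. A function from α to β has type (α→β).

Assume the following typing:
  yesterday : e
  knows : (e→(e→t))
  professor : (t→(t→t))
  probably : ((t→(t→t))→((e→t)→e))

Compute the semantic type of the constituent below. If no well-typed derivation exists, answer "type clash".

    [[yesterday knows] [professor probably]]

e

[yesterday knows]: knows is (e→(e→t)), yesterday is e; result (e→t).
[professor probably]: probably is ((t→(t→t))→((e→t)→e)), professor is (t→(t→t)); result ((e→t)→e).
[[yesterday knows] [professor probably]]: [professor probably] is ((e→t)→e), [yesterday knows] is (e→t); result e.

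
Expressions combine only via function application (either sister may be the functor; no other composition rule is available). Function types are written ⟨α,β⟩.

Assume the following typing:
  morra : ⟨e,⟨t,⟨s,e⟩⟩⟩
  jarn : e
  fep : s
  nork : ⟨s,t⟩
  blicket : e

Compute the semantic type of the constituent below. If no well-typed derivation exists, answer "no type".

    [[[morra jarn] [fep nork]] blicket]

[morra jarn]: functor morra : ⟨e,⟨t,⟨s,e⟩⟩⟩, argument jarn : e; result ⟨t,⟨s,e⟩⟩.
[fep nork]: functor nork : ⟨s,t⟩, argument fep : s; result t.
[[morra jarn] [fep nork]]: functor [morra jarn] : ⟨t,⟨s,e⟩⟩, argument [fep nork] : t; result ⟨s,e⟩.
[[[morra jarn] [fep nork]] blicket]: ⟨s,e⟩ with e — neither is a function whose domain matches the other; composition fails here.

no type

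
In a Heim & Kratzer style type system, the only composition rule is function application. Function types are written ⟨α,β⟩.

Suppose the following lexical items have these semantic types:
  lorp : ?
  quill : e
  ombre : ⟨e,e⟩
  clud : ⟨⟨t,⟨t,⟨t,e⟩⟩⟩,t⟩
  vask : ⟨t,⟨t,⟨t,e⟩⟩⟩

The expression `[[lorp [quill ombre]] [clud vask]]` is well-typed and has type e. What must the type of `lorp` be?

[[lorp [quill ombre]] [clud vask]] must have type e. The sister [clud vask] has type t; that is not a function onto e, so [lorp [quill ombre]] must be the functor, of type ⟨t,e⟩.
[lorp [quill ombre]] must have type ⟨t,e⟩. The sister [quill ombre] has type e; that is not a function onto ⟨t,e⟩, so lorp must be the functor, of type ⟨e,⟨t,e⟩⟩.

⟨e,⟨t,e⟩⟩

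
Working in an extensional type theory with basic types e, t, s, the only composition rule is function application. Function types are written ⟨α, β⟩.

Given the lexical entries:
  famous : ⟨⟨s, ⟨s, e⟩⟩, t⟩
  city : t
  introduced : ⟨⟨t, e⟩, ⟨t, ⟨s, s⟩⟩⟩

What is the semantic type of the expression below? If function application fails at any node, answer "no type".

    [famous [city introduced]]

[city introduced]: t with ⟨⟨t, e⟩, ⟨t, ⟨s, s⟩⟩⟩ — neither is a function whose domain matches the other; composition fails here.

no type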